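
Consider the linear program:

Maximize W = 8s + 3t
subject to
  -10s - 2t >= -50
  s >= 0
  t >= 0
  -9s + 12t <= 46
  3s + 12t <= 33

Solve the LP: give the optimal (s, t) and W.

s = 89/19, t = 30/19, maximum W = 802/19

Feasible corners and W = 8s + 3t:
  (5, 0) → W = 40
  (89/19, 30/19) → W = 802/19
  (0, 0) → W = 0
  (0, 11/4) → W = 33/4

The binding constraints are -10s - 2t = -50 and 3s + 12t = 33.
Solving simultaneously gives s = 89/19, t = 30/19.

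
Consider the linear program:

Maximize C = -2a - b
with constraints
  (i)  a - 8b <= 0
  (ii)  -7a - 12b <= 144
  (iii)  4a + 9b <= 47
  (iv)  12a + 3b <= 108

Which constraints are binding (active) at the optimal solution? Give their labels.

Extreme points and C = -2a - b:
  (-288/17, -36/17) → C = 36
  (96/11, 12/11) → C = -204/11
  (-124, 181/3) → C = 563/3
  (277/32, 11/8) → C = -299/16

The maximum is at (-124, 181/3). Substituting into each constraint, equality holds for (ii) and (iii); the remaining constraints have slack.

(ii) and (iii)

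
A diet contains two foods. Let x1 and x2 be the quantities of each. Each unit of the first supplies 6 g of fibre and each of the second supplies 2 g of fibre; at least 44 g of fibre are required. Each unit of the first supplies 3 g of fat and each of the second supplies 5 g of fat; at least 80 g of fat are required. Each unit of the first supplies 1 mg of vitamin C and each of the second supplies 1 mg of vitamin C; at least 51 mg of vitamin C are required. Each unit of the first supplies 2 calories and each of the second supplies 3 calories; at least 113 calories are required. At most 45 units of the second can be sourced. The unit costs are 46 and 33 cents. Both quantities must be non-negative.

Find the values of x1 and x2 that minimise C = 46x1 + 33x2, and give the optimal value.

Extreme points and C = 46x1 + 33x2:
  (113/2, 0) → C = 2599
  (40, 11) → C = 2203
  (6, 45) → C = 1761
The feasible region is unbounded (it extends along (1, 0)), but C strictly increases along every unbounded feasible direction, so there is no improving ray and the minimum is attained at a vertex.

The optimum lies where x1 + x2 = 51 and x2 = 45.
Solving simultaneously gives x1 = 6, x2 = 45.

x1 = 6, x2 = 45, minimum C = 1761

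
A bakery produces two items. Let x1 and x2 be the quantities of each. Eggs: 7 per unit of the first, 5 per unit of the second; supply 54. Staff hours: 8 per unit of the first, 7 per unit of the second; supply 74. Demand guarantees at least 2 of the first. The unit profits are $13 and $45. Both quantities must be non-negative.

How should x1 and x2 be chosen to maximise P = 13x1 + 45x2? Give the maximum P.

Corner points and P = 13x1 + 45x2:
  (54/7, 0) → P = 702/7
  (2, 0) → P = 26
  (2, 8) → P = 386

x1 = 2, x2 = 8, maximum P = 386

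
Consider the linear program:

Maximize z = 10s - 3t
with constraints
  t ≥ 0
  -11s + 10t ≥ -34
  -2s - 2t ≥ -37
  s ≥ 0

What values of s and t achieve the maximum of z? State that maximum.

Feasible corners and z = 10s - 3t:
  (34/11, 0) → z = 340/11
  (0, 0) → z = 0
  (73/7, 113/14) → z = 1121/14
  (0, 37/2) → z = -111/2

s = 73/7, t = 113/14, maximum z = 1121/14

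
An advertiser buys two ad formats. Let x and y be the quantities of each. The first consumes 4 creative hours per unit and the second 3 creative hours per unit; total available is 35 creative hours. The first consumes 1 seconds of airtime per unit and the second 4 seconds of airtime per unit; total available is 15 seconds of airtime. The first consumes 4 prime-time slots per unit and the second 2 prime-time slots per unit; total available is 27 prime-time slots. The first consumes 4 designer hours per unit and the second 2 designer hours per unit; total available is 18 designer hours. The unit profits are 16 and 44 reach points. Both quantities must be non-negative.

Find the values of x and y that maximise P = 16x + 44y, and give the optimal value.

x = 3, y = 3, maximum P = 180

At the optimal vertex, x + 4y = 15 and 4x + 2y = 18.
Solving simultaneously gives x = 3, y = 3.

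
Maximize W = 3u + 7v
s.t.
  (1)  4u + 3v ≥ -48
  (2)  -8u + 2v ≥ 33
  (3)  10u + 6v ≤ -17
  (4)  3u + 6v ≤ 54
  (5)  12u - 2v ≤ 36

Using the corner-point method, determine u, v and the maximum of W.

u = -30, v = 24, maximum W = 78

The binding constraints are 4u + 3v = -48 and 3u + 6v = 54.
Solving simultaneously gives u = -30, v = 24.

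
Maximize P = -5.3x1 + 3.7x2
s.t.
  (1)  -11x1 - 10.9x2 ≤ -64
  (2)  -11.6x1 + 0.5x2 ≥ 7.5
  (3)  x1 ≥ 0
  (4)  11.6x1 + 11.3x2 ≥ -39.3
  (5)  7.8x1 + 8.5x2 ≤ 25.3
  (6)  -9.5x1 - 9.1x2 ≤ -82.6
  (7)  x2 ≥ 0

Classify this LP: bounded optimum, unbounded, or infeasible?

infeasible

The boundaries -11.6x1 + 0.5x2 = 7.5 and x1 = 0 meet at (0, 15), but that point violates 7.8x1 + 8.5x2 ≤ 25.3. Every candidate vertex is excluded by some other constraint, so the feasible region is empty.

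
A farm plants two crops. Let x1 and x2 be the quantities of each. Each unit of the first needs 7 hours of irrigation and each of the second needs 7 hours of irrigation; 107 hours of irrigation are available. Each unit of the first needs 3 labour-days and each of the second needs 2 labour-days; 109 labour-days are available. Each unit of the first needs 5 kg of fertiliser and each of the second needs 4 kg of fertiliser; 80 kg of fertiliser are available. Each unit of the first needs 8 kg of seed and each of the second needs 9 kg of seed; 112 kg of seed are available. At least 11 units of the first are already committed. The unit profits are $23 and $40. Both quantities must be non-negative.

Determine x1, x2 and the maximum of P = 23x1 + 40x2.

x1 = 11, x2 = 8/3, maximum P = 1079/3

Extreme points and P = 23x1 + 40x2:
  (14, 0) → P = 322
  (11, 0) → P = 253
  (11, 8/3) → P = 1079/3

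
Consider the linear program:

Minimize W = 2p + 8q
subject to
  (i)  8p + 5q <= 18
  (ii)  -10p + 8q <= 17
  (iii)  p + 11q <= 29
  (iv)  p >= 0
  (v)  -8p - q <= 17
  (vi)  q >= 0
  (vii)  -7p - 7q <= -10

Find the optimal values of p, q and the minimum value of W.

p = 10/7, q = 0, minimum W = 20/7

Extreme points and W = 2p + 8q:
  (53/83, 214/83) → W = 1818/83
  (9/4, 0) → W = 9/2
  (45/118, 307/118) → W = 1273/59
  (0, 17/8) → W = 17
  (0, 10/7) → W = 80/7
  (10/7, 0) → W = 20/7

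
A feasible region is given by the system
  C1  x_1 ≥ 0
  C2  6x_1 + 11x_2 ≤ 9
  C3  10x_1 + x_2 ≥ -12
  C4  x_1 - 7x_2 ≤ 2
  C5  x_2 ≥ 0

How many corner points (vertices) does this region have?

Intersecting each pair of boundary lines and keeping only the points that satisfy every inequality leaves:
  (0, 9/11)
  (0, 0)
  (3/2, 0)

3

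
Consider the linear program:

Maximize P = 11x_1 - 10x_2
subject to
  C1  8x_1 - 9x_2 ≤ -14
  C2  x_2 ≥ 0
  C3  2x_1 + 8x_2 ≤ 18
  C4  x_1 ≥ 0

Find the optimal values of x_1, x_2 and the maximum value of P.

x_1 = 25/41, x_2 = 86/41, maximum P = -585/41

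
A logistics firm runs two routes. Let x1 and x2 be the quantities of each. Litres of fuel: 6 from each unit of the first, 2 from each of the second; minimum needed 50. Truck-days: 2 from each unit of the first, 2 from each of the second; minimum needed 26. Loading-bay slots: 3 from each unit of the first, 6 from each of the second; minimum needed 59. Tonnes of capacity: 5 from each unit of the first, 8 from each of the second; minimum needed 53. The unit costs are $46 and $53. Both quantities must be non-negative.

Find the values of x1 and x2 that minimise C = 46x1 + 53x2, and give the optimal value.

Extreme points and C = 46x1 + 53x2:
  (0, 25) → C = 1325
  (59/3, 0) → C = 2714/3
  (6, 7) → C = 647
  (19/3, 20/3) → C = 1934/3
The feasible region is unbounded (it extends along (0, 1), (1, 0)), but C strictly increases along every unbounded feasible direction, so there is no improving ray and the minimum is attained at a vertex.

x1 = 19/3, x2 = 20/3, minimum C = 1934/3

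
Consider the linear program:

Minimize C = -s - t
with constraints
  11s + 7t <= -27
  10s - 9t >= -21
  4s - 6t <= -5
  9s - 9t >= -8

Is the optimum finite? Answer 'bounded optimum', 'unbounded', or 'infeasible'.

infeasible

The boundaries 11s + 7t = -27 and 10s - 9t = -21 meet at (-30/13, -3/13), but that point violates 9s - 9t ≥ -8. Every candidate vertex is excluded by some other constraint, so the feasible region is empty.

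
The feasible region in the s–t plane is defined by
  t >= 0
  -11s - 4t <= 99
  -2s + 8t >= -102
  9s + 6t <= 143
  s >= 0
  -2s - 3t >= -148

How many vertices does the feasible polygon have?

3

Intersecting each pair of boundary lines and keeping only the points that satisfy every inequality leaves:
  (143/9, 0)
  (0, 0)
  (0, 143/6)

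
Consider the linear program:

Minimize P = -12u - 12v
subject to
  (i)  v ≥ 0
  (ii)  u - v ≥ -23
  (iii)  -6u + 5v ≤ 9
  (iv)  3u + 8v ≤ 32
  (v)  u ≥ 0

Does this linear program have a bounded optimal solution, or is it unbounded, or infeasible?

bounded optimum

Vertices and P = -12u - 12v:
  (32/3, 0) → P = -128
  (0, 0) → P = 0
  (88/63, 73/21) → P = -1228/21
  (0, 9/5) → P = -108/5
The feasible region has finitely many vertices and no improving ray; the minimum is -128 at (32/3, 0).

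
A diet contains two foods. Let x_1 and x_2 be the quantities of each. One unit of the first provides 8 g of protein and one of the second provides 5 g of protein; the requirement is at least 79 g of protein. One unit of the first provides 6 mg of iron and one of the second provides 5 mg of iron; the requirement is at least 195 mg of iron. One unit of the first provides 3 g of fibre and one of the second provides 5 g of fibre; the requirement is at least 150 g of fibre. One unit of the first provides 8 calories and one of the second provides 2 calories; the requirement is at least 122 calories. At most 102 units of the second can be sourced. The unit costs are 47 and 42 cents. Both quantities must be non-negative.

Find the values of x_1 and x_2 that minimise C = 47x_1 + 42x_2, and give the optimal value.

x_1 = 15, x_2 = 21, minimum C = 1587

Vertices and C = 47x_1 + 42x_2:
  (0, 61) → C = 2562
  (0, 102) → C = 4284
  (50, 0) → C = 2350
  (15, 21) → C = 1587
  (55/7, 207/7) → C = 11279/7
The feasible region is unbounded (it extends along (1, 0)), but C strictly increases along every unbounded feasible direction, so there is no improving ray and the minimum is attained at a vertex.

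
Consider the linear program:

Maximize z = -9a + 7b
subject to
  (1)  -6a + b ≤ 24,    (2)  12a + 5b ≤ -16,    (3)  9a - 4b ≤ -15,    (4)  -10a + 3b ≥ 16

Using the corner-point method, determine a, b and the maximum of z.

a = -68/21, b = 32/7, maximum z = 428/7

Feasible corners and z = -9a + 7b:
  (-68/21, 32/7) → z = 428/7
  (-27/5, -42/5) → z = -51/5
  (-139/93, 12/31) → z = 501/31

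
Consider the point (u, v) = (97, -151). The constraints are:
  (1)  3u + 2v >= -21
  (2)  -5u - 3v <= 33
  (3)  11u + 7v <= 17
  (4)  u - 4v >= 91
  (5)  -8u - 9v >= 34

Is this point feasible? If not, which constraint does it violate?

feasible

(1): -11 ≥ -21 ✓
(2): -32 ≤ 33 ✓
(3): 10 ≤ 17 ✓
(4): 701 ≥ 91 ✓
(5): 583 ≥ 34 ✓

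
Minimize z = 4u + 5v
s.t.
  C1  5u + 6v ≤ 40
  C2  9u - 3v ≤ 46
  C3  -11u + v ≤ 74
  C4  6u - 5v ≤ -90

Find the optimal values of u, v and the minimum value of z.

u = -40/7, v = 78/7, minimum z = 230/7

Vertices and z = 4u + 5v:
  (-404/71, 810/71) → z = 2434/71
  (-340/61, 690/61) → z = 2090/61
  (-40/7, 78/7) → z = 230/7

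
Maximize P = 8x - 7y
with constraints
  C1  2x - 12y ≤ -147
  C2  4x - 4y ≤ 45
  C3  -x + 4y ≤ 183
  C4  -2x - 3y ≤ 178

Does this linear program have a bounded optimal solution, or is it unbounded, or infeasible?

Corner points and P = 8x - 7y:
  (141/5, 339/20) → P = 2139/20
  (-859/10, -31/15) → P = -10091/15
  (76, 259/4) → P = 619/4
  (-1261/11, 188/11) → P = -11404/11
The feasible region has finitely many vertices and no improving ray; the maximum is 619/4 at (76, 259/4).

bounded optimum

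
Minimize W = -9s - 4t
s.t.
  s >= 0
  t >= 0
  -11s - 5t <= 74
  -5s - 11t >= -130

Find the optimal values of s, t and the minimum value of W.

s = 26, t = 0, minimum W = -234

Extreme points and W = -9s - 4t:
  (0, 0) → W = 0
  (0, 130/11) → W = -520/11
  (26, 0) → W = -234

The optimum lies where t = 0 and -5s - 11t = -130.
Solving simultaneously gives s = 26, t = 0.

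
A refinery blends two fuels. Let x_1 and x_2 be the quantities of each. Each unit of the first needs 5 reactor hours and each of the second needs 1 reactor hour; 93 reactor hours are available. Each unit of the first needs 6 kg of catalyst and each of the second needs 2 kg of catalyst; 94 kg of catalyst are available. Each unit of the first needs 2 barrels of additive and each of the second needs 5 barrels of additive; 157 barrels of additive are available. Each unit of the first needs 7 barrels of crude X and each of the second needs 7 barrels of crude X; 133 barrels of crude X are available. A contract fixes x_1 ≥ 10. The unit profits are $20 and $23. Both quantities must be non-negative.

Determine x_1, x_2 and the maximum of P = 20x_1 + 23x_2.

Vertices and P = 20x_1 + 23x_2:
  (47/3, 0) → P = 940/3
  (10, 0) → P = 200
  (14, 5) → P = 395
  (10, 9) → P = 407

The optimum lies where 7x_1 + 7x_2 = 133 and x_1 = 10.
Solving simultaneously gives x_1 = 10, x_2 = 9.

x_1 = 10, x_2 = 9, maximum P = 407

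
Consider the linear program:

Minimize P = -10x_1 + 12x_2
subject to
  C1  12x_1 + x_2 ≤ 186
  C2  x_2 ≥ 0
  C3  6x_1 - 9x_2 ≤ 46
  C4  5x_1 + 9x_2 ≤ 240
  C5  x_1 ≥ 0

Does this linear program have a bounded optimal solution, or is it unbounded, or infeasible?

Feasible corners and P = -10x_1 + 12x_2:
  (860/57, 94/19) → P = -5216/57
  (1434/103, 1950/103) → P = 9060/103
  (23/3, 0) → P = -230/3
  (0, 0) → P = 0
  (0, 80/3) → P = 320
The feasible region has finitely many vertices and no improving ray; the minimum is -5216/57 at (860/57, 94/19).

bounded optimum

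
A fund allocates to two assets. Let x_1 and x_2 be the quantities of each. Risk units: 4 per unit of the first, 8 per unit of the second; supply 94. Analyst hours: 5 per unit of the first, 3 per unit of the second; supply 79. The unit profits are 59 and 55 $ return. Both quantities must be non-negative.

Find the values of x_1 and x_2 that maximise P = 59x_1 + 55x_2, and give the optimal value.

Feasible corners and P = 59x_1 + 55x_2:
  (0, 0) → P = 0
  (0, 47/4) → P = 2585/4
  (79/5, 0) → P = 4661/5
  (25/2, 11/2) → P = 1040

The optimum lies where 4x_1 + 8x_2 = 94 and 5x_1 + 3x_2 = 79.
Solving simultaneously gives x_1 = 25/2, x_2 = 11/2.

x_1 = 25/2, x_2 = 11/2, maximum P = 1040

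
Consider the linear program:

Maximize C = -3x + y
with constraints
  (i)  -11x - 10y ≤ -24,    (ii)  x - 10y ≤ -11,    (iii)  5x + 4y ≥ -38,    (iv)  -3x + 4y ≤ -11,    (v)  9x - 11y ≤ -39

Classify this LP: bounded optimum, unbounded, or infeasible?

The boundaries -11x - 10y = -24 and 5x + 4y = -38 meet at (-238/3, 269/3), but that point violates -3x + 4y ≤ -11. Every candidate vertex is excluded by some other constraint, so the feasible region is empty.

infeasible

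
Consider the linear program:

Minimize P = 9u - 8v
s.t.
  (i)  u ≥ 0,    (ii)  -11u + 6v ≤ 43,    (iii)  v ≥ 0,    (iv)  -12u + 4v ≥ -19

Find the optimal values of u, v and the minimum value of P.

At the optimal vertex, -11u + 6v = 43 and -12u + 4v = -19.
Solving simultaneously gives u = 143/14, v = 725/28.

u = 143/14, v = 725/28, minimum P = -1613/14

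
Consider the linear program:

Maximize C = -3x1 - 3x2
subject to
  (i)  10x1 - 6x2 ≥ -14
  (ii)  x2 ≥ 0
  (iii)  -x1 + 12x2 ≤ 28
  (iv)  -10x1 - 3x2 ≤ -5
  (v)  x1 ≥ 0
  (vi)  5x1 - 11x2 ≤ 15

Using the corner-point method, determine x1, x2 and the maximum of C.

Feasible corners and C = -3x1 - 3x2:
  (0, 7/3) → C = -7
  (1/2, 0) → C = -3/2
  (3, 0) → C = -9
  (488/49, 155/49) → C = -1929/49
  (0, 5/3) → C = -5

The binding constraints are x2 = 0 and -10x1 - 3x2 = -5.
Solving simultaneously gives x1 = 1/2, x2 = 0.

x1 = 1/2, x2 = 0, maximum C = -3/2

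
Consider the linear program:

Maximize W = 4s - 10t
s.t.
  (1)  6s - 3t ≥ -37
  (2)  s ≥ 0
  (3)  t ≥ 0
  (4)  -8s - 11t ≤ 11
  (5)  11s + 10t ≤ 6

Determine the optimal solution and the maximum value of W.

s = 6/11, t = 0, maximum W = 24/11

Vertices and W = 4s - 10t:
  (0, 0) → W = 0
  (0, 3/5) → W = -6
  (6/11, 0) → W = 24/11

The binding constraints are t = 0 and 11s + 10t = 6.
Solving simultaneously gives s = 6/11, t = 0.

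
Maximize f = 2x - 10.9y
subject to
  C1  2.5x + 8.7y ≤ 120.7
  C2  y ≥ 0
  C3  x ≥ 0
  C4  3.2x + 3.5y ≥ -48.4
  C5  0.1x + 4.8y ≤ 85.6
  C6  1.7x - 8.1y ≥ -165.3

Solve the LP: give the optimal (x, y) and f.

x = 48.28, y = 0, maximum f = 96.56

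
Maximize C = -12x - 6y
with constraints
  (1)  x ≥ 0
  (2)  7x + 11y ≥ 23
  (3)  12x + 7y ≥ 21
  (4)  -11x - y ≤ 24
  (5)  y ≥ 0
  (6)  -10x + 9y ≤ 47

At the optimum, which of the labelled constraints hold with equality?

Extreme points and C = -12x - 6y:
  (0, 3) → C = -18
  (0, 47/9) → C = -94/3
  (70/83, 129/83) → C = -1614/83
  (23/7, 0) → C = -276/7
The feasible region is unbounded (it extends along (9, 10), (1, 0)), but C strictly decreases along every unbounded feasible direction, so there is no improving ray and the maximum is attained at a vertex.

The maximum is at (0, 3). Substituting into each constraint, equality holds for (1) and (3); the remaining constraints have slack.

(1) and (3)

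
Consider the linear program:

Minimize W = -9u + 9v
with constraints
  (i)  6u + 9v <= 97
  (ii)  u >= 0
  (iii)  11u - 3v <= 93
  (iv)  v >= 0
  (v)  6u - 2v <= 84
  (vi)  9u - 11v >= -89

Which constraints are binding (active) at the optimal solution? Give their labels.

(iii) and (iv)

Corner points and W = -9u + 9v:
  (376/39, 509/117) → W = -619/13
  (38/21, 67/7) → W = 489/7
  (0, 0) → W = 0
  (0, 89/11) → W = 801/11
  (93/11, 0) → W = -837/11

The minimum is at (93/11, 0). Substituting into each constraint, equality holds for (iii) and (iv); the remaining constraints have slack.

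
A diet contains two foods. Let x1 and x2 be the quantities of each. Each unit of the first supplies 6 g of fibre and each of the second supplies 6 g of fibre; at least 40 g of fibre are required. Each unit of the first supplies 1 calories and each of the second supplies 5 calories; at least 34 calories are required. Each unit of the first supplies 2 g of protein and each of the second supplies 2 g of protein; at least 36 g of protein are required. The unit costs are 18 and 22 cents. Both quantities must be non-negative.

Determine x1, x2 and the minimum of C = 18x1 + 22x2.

Feasible corners and C = 18x1 + 22x2:
  (0, 18) → C = 396
  (34, 0) → C = 612
  (14, 4) → C = 340
The feasible region is unbounded (it extends along (0, 1), (1, 0)), but C strictly increases along every unbounded feasible direction, so there is no improving ray and the minimum is attained at a vertex.

At the optimal vertex, x1 + 5x2 = 34 and 2x1 + 2x2 = 36.
Solving simultaneously gives x1 = 14, x2 = 4.

x1 = 14, x2 = 4, minimum C = 340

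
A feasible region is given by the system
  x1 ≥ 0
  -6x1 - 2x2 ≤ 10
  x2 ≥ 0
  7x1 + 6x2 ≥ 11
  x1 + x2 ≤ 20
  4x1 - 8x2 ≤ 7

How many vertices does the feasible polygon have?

5

The feasible vertices (each the meet of two boundaries and inside every other half-plane) are:
  (0, 11/6)
  (0, 20)
  (11/7, 0)
  (7/4, 0)
  (167/12, 73/12)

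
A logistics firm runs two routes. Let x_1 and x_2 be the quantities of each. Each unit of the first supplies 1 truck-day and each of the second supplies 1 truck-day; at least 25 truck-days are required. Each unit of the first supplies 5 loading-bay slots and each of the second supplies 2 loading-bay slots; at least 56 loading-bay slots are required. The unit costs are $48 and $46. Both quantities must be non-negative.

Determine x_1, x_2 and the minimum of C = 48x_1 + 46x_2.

Extreme points and C = 48x_1 + 46x_2:
  (0, 28) → C = 1288
  (25, 0) → C = 1200
  (2, 23) → C = 1154
The feasible region is unbounded (it extends along (0, 1), (1, 0)), but C strictly increases along every unbounded feasible direction, so there is no improving ray and the minimum is attained at a vertex.

x_1 = 2, x_2 = 23, minimum C = 1154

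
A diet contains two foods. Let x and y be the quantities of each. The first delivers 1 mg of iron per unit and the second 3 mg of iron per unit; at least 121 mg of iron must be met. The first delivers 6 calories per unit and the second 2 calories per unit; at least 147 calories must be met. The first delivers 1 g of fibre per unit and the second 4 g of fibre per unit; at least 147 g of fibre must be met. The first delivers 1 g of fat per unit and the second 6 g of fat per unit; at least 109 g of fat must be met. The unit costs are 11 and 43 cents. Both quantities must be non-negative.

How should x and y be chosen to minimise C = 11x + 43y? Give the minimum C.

Vertices and C = 11x + 43y:
  (0, 147/2) → C = 6321/2
  (147, 0) → C = 1617
  (199/16, 579/16) → C = 13543/8
  (43, 26) → C = 1591
The feasible region is unbounded (it extends along (0, 1), (1, 0)), but C strictly increases along every unbounded feasible direction, so there is no improving ray and the minimum is attained at a vertex.

x = 43, y = 26, minimum C = 1591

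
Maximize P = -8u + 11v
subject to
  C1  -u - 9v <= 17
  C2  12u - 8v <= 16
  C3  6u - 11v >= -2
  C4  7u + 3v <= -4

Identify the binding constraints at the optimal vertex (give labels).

Feasible corners and P = -8u + 11v:
  (2/29, -55/29) → P = -621/29
  (-41/13, -20/13) → P = 108/13
  (4/23, -40/23) → P = -472/23
  (-10/19, -2/19) → P = 58/19

The maximum is at (-41/13, -20/13). Substituting into each constraint, equality holds for C1 and C3; the remaining constraints have slack.

C1 and C3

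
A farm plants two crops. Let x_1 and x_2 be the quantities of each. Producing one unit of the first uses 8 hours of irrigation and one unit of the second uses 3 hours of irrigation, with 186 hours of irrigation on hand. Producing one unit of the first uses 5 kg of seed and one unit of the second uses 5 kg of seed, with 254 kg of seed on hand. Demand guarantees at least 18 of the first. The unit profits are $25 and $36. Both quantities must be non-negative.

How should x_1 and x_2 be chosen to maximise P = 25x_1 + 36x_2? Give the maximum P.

x_1 = 18, x_2 = 14, maximum P = 954

Vertices and P = 25x_1 + 36x_2:
  (93/4, 0) → P = 2325/4
  (18, 0) → P = 450
  (18, 14) → P = 954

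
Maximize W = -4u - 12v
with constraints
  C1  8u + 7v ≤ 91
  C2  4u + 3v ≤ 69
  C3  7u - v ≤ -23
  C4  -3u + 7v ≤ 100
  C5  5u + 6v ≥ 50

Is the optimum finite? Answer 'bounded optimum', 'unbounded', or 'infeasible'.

bounded optimum

Extreme points and W = -4u - 12v:
  (-61/46, 631/46) → W = -3664/23
  (-88/47, 465/47) → W = -5228/47
  (-250/53, 650/53) → W = -6800/53
The feasible region has finitely many vertices and no improving ray; the maximum is -5228/47 at (-88/47, 465/47).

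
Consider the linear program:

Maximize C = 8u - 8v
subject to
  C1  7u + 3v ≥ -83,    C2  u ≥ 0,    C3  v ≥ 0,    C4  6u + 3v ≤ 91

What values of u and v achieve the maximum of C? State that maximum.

u = 91/6, v = 0, maximum C = 364/3

Extreme points and C = 8u - 8v:
  (0, 0) → C = 0
  (0, 91/3) → C = -728/3
  (91/6, 0) → C = 364/3

The binding constraints are v = 0 and 6u + 3v = 91.
Solving simultaneously gives u = 91/6, v = 0.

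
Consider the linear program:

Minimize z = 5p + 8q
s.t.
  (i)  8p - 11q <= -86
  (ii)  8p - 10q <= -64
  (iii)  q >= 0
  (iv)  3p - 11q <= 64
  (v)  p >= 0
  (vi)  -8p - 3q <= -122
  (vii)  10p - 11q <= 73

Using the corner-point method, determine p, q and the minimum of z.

p = 271/28, q = 104/7, minimum z = 669/4

Vertices and z = 5p + 8q:
  (39/2, 22) → z = 547/2
  (271/28, 104/7) → z = 669/4
  (239/2, 102) → z = 2827/2
  (0, 122/3) → z = 976/3
The feasible region is unbounded (it extends along (0, 1), (11, 10)), but z strictly increases along every unbounded feasible direction, so there is no improving ray and the minimum is attained at a vertex.

The binding constraints are 8p - 11q = -86 and -8p - 3q = -122.
Solving simultaneously gives p = 271/28, q = 104/7.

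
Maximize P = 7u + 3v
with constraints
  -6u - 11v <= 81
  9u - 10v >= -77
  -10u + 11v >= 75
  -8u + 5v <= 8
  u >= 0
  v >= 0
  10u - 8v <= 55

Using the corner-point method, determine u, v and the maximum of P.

u = 583/14, v = 1265/28, maximum P = 11957/28

Vertices and P = 7u + 3v:
  (61/7, 544/35) → P = 3767/35
  (583/14, 1265/28) → P = 11957/28
  (287/38, 260/19) → P = 3569/38
  (241/6, 130/3) → P = 2467/6

The optimum lies where 9u - 10v = -77 and 10u - 8v = 55.
Solving simultaneously gives u = 583/14, v = 1265/28.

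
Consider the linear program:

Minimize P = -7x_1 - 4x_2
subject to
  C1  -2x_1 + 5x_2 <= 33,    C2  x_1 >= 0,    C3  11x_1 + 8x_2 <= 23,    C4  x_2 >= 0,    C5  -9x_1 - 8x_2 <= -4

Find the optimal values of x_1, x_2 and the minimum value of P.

x_1 = 23/11, x_2 = 0, minimum P = -161/11

Feasible corners and P = -7x_1 - 4x_2:
  (0, 23/8) → P = -23/2
  (0, 1/2) → P = -2
  (23/11, 0) → P = -161/11
  (4/9, 0) → P = -28/9

The binding constraints are 11x_1 + 8x_2 = 23 and x_2 = 0.
Solving simultaneously gives x_1 = 23/11, x_2 = 0.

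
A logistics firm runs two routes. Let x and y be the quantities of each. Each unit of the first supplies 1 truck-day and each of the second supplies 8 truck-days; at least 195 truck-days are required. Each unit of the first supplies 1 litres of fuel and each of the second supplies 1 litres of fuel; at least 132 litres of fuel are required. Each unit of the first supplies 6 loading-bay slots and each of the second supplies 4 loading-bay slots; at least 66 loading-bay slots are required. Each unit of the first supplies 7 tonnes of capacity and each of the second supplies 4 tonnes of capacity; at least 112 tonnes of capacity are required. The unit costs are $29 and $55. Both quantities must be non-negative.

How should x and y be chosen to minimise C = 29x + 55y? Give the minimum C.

x = 123, y = 9, minimum C = 4062

Extreme points and C = 29x + 55y:
  (0, 132) → C = 7260
  (195, 0) → C = 5655
  (123, 9) → C = 4062
The feasible region is unbounded (it extends along (0, 1), (1, 0)), but C strictly increases along every unbounded feasible direction, so there is no improving ray and the minimum is attained at a vertex.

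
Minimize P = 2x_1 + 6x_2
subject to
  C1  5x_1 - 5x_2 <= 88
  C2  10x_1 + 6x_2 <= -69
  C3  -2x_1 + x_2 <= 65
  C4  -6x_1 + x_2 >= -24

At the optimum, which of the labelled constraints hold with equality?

Extreme points and P = 2x_1 + 6x_2:
  (-413/5, -501/5) → P = -3832/5
  (32/25, -408/25) → P = -2384/25
  (-459/22, 256/11) → P = 1077/11
  (75/46, -327/23) → P = -1887/23

The minimum is at (-413/5, -501/5). Substituting into each constraint, equality holds for C1 and C3; the remaining constraints have slack.

C1 and C3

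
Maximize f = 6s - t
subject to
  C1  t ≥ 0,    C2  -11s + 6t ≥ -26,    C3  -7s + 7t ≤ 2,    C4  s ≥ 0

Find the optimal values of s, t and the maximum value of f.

Feasible corners and f = 6s - t:
  (26/11, 0) → f = 156/11
  (0, 0) → f = 0
  (194/35, 204/35) → f = 192/7
  (0, 2/7) → f = -2/7

The optimum lies where -11s + 6t = -26 and -7s + 7t = 2.
Solving simultaneously gives s = 194/35, t = 204/35.

s = 194/35, t = 204/35, maximum f = 192/7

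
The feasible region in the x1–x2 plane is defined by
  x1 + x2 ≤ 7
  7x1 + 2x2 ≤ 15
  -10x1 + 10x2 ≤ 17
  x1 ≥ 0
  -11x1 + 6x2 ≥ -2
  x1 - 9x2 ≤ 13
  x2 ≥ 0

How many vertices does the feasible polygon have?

5

Intersecting each pair of boundary lines and keeping only the points that satisfy every inequality leaves:
  (58/45, 269/90)
  (47/32, 151/64)
  (0, 17/10)
  (0, 0)
  (2/11, 0)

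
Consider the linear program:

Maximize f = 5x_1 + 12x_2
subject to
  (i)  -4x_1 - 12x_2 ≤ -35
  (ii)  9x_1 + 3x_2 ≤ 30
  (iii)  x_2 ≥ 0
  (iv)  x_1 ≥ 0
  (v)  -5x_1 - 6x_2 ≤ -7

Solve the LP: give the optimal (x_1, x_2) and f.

Feasible corners and f = 5x_1 + 12x_2:
  (85/32, 65/32) → f = 1205/32
  (0, 35/12) → f = 35
  (0, 10) → f = 120

x_1 = 0, x_2 = 10, maximum f = 120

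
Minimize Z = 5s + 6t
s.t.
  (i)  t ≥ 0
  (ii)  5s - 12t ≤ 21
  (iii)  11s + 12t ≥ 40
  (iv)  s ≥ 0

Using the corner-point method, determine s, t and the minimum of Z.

Extreme points and Z = 5s + 6t:
  (21/5, 0) → Z = 21
  (40/11, 0) → Z = 200/11
  (0, 10/3) → Z = 20
The feasible region is unbounded (it extends along (0, 1), (12, 5)), but Z strictly increases along every unbounded feasible direction, so there is no improving ray and the minimum is attained at a vertex.

The optimum lies where t = 0 and 11s + 12t = 40.
Solving simultaneously gives s = 40/11, t = 0.

s = 40/11, t = 0, minimum Z = 200/11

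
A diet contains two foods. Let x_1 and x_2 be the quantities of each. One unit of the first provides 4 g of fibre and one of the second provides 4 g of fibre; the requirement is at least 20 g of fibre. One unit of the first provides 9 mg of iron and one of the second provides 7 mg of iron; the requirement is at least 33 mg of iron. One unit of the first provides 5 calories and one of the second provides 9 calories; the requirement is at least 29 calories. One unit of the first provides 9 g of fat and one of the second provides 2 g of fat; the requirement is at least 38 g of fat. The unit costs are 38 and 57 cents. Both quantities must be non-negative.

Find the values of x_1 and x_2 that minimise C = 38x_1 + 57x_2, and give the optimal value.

x_1 = 4, x_2 = 1, minimum C = 209

The feasible region is unbounded (it extends along (0, 1), (1, 0)), but C strictly increases along every unbounded feasible direction, so there is no improving ray and the minimum is attained at a vertex.

At the optimal vertex, 4x_1 + 4x_2 = 20 and 5x_1 + 9x_2 = 29.
Solving simultaneously gives x_1 = 4, x_2 = 1.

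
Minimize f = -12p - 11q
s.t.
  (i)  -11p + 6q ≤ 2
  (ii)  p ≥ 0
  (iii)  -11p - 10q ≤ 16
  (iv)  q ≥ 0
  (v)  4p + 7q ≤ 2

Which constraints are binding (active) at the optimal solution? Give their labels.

(iv) and (v)

Feasible corners and f = -12p - 11q:
  (0, 0) → f = 0
  (0, 2/7) → f = -22/7
  (1/2, 0) → f = -6

The minimum is at (1/2, 0). Substituting into each constraint, equality holds for (iv) and (v); the remaining constraints have slack.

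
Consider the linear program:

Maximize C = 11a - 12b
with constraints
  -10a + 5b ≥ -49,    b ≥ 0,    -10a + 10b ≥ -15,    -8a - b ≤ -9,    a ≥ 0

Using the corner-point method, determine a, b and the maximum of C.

a = 3/2, b = 0, maximum C = 33/2

Extreme points and C = 11a - 12b:
  (83/10, 34/5) → C = 97/10
  (3/2, 0) → C = 33/2
  (9/8, 0) → C = 99/8
  (0, 9) → C = -108
The feasible region is unbounded (it extends along (0, 1), (1, 2)), but C strictly decreases along every unbounded feasible direction, so there is no improving ray and the maximum is attained at a vertex.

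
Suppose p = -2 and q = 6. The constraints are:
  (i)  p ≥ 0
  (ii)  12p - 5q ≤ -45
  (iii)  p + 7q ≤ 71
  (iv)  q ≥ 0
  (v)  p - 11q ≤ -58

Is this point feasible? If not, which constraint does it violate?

Constraint (i): p = -2, which is not ≥ 0. All other constraints are satisfied.

not feasible — violates (i)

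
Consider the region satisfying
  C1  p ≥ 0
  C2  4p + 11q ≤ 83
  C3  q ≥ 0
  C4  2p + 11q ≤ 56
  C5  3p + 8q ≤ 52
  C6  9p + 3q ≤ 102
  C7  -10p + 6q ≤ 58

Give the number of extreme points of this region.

5

The feasible vertices (each the meet of two boundaries and inside every other half-plane) are:
  (0, 0)
  (0, 56/11)
  (34/3, 0)
  (124/17, 64/17)
  (220/21, 18/7)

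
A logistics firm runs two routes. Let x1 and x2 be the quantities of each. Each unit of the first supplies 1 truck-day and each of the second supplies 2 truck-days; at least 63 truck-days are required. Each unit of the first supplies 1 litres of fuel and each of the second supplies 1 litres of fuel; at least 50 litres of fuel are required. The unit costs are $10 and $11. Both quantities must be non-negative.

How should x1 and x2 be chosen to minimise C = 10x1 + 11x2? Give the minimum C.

x1 = 37, x2 = 13, minimum C = 513

The feasible region is unbounded (it extends along (0, 1), (1, 0)), but C strictly increases along every unbounded feasible direction, so there is no improving ray and the minimum is attained at a vertex.

The optimum lies where x1 + 2x2 = 63 and x1 + x2 = 50.
Solving simultaneously gives x1 = 37, x2 = 13.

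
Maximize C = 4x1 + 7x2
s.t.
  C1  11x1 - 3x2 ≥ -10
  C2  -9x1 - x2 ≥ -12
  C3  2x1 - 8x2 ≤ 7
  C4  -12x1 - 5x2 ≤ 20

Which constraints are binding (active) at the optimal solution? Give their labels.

C1 and C2

Extreme points and C = 4x1 + 7x2:
  (13/19, 111/19) → C = 829/19
  (-110/91, -100/91) → C = -1140/91
  (103/74, -39/74) → C = 139/74
  (-125/106, -62/53) → C = -684/53

The maximum is at (13/19, 111/19). Substituting into each constraint, equality holds for C1 and C2; the remaining constraints have slack.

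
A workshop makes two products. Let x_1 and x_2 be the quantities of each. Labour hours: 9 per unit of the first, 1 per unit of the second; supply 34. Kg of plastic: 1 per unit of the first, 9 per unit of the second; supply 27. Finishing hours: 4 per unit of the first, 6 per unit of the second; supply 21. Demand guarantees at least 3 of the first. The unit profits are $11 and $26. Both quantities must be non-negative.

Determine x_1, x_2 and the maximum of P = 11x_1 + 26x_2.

x_1 = 3, x_2 = 3/2, maximum P = 72

Feasible corners and P = 11x_1 + 26x_2:
  (34/9, 0) → P = 374/9
  (3, 0) → P = 33
  (183/50, 53/50) → P = 3391/50
  (3, 3/2) → P = 72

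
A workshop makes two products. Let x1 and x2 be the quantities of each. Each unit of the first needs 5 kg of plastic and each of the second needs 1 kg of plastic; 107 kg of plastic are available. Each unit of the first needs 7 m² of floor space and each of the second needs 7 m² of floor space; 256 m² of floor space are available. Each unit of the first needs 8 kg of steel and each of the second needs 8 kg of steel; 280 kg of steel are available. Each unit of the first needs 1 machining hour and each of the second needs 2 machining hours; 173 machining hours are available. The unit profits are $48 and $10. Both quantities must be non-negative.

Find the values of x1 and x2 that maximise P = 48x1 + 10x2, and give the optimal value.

x1 = 18, x2 = 17, maximum P = 1034

Vertices and P = 48x1 + 10x2:
  (0, 0) → P = 0
  (0, 35) → P = 350
  (107/5, 0) → P = 5136/5
  (18, 17) → P = 1034

At the optimal vertex, 5x1 + x2 = 107 and 8x1 + 8x2 = 280.
Solving simultaneously gives x1 = 18, x2 = 17.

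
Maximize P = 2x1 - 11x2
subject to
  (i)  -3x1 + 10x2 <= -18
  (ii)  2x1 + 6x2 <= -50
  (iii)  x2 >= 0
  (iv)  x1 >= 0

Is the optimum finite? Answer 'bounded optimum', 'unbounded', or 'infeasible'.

infeasible

The boundaries -3x1 + 10x2 = -18 and x2 = 0 meet at (6, 0), but that point violates 2x1 + 6x2 ≤ -50. Every candidate vertex is excluded by some other constraint, so the feasible region is empty.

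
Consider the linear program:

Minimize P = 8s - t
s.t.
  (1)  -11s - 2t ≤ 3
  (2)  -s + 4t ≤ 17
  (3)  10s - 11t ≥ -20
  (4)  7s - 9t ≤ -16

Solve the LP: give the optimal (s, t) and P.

s = -4/13, t = 20/13, minimum P = -4

Extreme points and P = 8s - t:
  (107/29, 150/29) → P = 706/29
  (89/19, 103/19) → P = 609/19
  (-4/13, 20/13) → P = -4

At the optimal vertex, 10s - 11t = -20 and 7s - 9t = -16.
Solving simultaneously gives s = -4/13, t = 20/13.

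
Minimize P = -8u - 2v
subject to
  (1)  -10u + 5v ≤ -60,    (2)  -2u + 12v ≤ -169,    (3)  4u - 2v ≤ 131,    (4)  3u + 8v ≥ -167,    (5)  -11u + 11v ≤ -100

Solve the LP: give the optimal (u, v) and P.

u = 617/22, v = -207/22, minimum P = -2261/11

Vertices and P = -8u - 2v:
  (-25/22, -157/11) → P = 414/11
  (-71/19, -370/19) → P = 1308/19
  (617/22, -207/22) → P = -2261/11
  (357/19, -1061/38) → P = -1795/19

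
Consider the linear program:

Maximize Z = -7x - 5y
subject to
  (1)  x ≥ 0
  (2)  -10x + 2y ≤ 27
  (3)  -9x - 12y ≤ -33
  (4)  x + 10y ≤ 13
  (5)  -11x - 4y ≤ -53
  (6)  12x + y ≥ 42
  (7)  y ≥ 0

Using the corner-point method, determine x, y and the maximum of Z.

x = 53/11, y = 0, maximum Z = -371/11

Extreme points and Z = -7x - 5y:
  (239/53, 45/53) → Z = -1898/53
  (13, 0) → Z = -91
  (53/11, 0) → Z = -371/11

The binding constraints are -11x - 4y = -53 and y = 0.
Solving simultaneously gives x = 53/11, y = 0.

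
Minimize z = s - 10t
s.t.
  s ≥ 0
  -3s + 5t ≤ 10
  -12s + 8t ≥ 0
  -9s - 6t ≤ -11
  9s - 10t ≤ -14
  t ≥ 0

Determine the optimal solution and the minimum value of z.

Corner points and z = s - 10t:
  (0, 2) → z = -20
  (0, 11/6) → z = -55/3
  (2, 16/5) → z = -30
  (13/72, 25/16) → z = -139/9

s = 2, t = 16/5, minimum z = -30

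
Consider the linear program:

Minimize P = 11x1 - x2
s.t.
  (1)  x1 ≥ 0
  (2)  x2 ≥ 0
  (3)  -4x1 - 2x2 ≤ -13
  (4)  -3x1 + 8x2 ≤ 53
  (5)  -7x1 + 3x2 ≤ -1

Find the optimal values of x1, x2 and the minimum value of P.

Vertices and P = 11x1 - x2:
  (13/4, 0) → P = 143/4
  (41/26, 87/26) → P = 14
  (167/47, 374/47) → P = 1463/47
The feasible region is unbounded (it extends along (8, 3), (1, 0)), but P strictly increases along every unbounded feasible direction, so there is no improving ray and the minimum is attained at a vertex.

The optimum lies where -4x1 - 2x2 = -13 and -7x1 + 3x2 = -1.
Solving simultaneously gives x1 = 41/26, x2 = 87/26.

x1 = 41/26, x2 = 87/26, minimum P = 14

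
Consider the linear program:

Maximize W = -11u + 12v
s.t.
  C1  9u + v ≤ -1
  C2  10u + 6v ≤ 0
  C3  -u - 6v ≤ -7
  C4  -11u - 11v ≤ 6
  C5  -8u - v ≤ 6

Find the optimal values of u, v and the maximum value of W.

u = -18/19, v = 30/19, maximum W = 558/19

Vertices and W = -11u + 12v:
  (-7/9, 35/27) → W = 217/9
  (-18/19, 30/19) → W = 558/19
  (-43/47, 62/47) → W = 1217/47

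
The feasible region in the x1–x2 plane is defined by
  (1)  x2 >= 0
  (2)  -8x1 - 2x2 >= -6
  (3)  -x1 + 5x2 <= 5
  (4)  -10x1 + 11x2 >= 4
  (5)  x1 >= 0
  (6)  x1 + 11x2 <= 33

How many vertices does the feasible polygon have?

Intersecting each pair of boundary lines and keeping only the points that satisfy every inequality leaves:
  (10/21, 23/21)
  (29/54, 23/27)
  (0, 1)
  (0, 4/11)

4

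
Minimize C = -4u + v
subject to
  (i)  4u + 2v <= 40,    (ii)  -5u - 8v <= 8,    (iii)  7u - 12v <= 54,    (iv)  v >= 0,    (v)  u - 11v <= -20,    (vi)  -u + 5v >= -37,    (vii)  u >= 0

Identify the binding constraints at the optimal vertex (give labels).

Vertices and C = -4u + v:
  (200/23, 60/23) → C = -740/23
  (0, 20) → C = 20
  (0, 20/11) → C = 20/11

The minimum is at (200/23, 60/23). Substituting into each constraint, equality holds for (i) and (v); the remaining constraints have slack.

(i) and (v)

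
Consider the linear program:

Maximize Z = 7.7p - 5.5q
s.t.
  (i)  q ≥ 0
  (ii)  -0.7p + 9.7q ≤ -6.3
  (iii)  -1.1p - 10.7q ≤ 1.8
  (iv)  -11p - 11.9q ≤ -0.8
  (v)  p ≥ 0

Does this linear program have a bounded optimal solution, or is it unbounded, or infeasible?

unbounded

From the feasible point (9, 0), moving in the direction (9.7, 0.7) keeps every constraint satisfied while Z increases without bound.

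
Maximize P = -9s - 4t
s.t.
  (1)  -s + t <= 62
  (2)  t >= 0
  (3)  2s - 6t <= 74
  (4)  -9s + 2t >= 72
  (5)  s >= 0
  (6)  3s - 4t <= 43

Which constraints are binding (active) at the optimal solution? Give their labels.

(4) and (5)

Corner points and P = -9s - 4t:
  (52/7, 486/7) → P = -2412/7
  (0, 62) → P = -248
  (0, 36) → P = -144

The maximum is at (0, 36). Substituting into each constraint, equality holds for (4) and (5); the remaining constraints have slack.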